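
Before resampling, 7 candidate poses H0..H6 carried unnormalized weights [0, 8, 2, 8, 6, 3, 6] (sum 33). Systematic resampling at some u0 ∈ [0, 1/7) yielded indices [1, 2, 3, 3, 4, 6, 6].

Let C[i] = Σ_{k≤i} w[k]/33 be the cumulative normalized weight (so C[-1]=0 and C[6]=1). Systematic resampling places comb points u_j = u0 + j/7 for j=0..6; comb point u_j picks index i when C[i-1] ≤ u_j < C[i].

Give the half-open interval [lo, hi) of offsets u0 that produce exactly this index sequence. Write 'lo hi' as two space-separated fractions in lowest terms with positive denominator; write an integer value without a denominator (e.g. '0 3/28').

C = [0, 8/33, 10/33, 6/11, 8/11, 9/11, 1]
j=0 picked index 1: u0 ∈ [0, 8/33)
j=1 picked index 2: u0 ∈ [23/231, 37/231)
j=2 picked index 3: u0 ∈ [4/231, 20/77)
j=3 picked index 3: u0 ∈ [-29/231, 9/77)
j=4 picked index 4: u0 ∈ [-2/77, 12/77)
j=5 picked index 6: u0 ∈ [8/77, 2/7)
j=6 picked index 6: u0 ∈ [-3/77, 1/7)
intersection: [8/77, 9/77)

8/77 9/77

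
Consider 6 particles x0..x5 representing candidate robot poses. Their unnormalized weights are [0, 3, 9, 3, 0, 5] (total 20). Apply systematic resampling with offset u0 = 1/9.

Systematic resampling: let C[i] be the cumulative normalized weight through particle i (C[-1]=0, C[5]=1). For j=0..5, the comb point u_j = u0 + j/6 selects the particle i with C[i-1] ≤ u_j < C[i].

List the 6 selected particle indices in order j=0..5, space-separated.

C = [0, 3/20, 3/5, 3/4, 3/4, 1]
j=0: u_0=1/9 ∈ [0, 3/20) → index 1
j=1: u_1=5/18 ∈ [3/20, 3/5) → index 2
j=2: u_2=4/9 ∈ [3/20, 3/5) → index 2
j=3: u_3=11/18 ∈ [3/5, 3/4) → index 3
j=4: u_4=7/9 ∈ [3/4, 1) → index 5
j=5: u_5=17/18 ∈ [3/4, 1) → index 5

1 2 2 3 5 5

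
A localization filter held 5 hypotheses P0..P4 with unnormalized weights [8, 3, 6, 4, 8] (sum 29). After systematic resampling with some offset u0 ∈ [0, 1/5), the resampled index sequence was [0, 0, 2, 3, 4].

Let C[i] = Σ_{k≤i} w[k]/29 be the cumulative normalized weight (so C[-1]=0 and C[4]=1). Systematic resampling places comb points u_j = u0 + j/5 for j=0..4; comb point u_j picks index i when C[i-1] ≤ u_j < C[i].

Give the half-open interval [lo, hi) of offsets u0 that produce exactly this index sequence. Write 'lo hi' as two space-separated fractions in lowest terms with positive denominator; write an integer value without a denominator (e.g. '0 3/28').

0 11/145

C = [8/29, 11/29, 17/29, 21/29, 1]
j=0 picked index 0: u0 ∈ [0, 8/29)
j=1 picked index 0: u0 ∈ [-1/5, 11/145)
j=2 picked index 2: u0 ∈ [-3/145, 27/145)
j=3 picked index 3: u0 ∈ [-2/145, 18/145)
j=4 picked index 4: u0 ∈ [-11/145, 1/5)
intersection: [0, 11/145)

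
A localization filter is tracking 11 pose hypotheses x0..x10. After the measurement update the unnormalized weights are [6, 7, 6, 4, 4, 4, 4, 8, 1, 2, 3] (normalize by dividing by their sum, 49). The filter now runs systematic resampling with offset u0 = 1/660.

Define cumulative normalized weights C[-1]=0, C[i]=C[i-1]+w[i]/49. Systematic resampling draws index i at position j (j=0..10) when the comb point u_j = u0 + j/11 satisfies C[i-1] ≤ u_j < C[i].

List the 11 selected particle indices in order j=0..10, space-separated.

C = [6/49, 13/49, 19/49, 23/49, 27/49, 31/49, 5/7, 43/49, 44/49, 46/49, 1]
j=0: u_0=1/660 ∈ [0, 6/49) → index 0
j=1: u_1=61/660 ∈ [0, 6/49) → index 0
j=2: u_2=11/60 ∈ [6/49, 13/49) → index 1
j=3: u_3=181/660 ∈ [13/49, 19/49) → index 2
j=4: u_4=241/660 ∈ [13/49, 19/49) → index 2
j=5: u_5=301/660 ∈ [19/49, 23/49) → index 3
j=6: u_6=361/660 ∈ [23/49, 27/49) → index 4
j=7: u_7=421/660 ∈ [31/49, 5/7) → index 6
j=8: u_8=481/660 ∈ [5/7, 43/49) → index 7
j=9: u_9=541/660 ∈ [5/7, 43/49) → index 7
j=10: u_10=601/660 ∈ [44/49, 46/49) → index 9

0 0 1 2 2 3 4 6 7 7 9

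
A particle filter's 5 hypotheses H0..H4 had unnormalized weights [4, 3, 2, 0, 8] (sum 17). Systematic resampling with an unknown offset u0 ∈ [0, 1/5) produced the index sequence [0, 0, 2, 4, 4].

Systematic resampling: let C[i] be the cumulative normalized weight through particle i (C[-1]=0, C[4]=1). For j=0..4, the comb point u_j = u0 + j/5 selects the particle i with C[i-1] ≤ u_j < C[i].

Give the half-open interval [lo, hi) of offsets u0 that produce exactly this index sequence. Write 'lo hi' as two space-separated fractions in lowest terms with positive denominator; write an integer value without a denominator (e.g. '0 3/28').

C = [4/17, 7/17, 9/17, 9/17, 1]
j=0 picked index 0: u0 ∈ [0, 4/17)
j=1 picked index 0: u0 ∈ [-1/5, 3/85)
j=2 picked index 2: u0 ∈ [1/85, 11/85)
j=3 picked index 4: u0 ∈ [-6/85, 2/5)
j=4 picked index 4: u0 ∈ [-23/85, 1/5)
intersection: [1/85, 3/85)

1/85 3/85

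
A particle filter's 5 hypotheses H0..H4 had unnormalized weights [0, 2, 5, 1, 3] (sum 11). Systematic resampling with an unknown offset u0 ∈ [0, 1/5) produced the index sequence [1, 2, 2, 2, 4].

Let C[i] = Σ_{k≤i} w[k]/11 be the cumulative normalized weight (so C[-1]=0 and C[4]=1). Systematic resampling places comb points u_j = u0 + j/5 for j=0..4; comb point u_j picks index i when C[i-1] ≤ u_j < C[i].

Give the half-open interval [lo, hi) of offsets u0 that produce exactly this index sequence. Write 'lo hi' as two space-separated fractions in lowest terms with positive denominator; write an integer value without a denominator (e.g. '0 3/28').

0 2/55

C = [0, 2/11, 7/11, 8/11, 1]
j=0 picked index 1: u0 ∈ [0, 2/11)
j=1 picked index 2: u0 ∈ [-1/55, 24/55)
j=2 picked index 2: u0 ∈ [-12/55, 13/55)
j=3 picked index 2: u0 ∈ [-23/55, 2/55)
j=4 picked index 4: u0 ∈ [-4/55, 1/5)
intersection: [0, 2/55)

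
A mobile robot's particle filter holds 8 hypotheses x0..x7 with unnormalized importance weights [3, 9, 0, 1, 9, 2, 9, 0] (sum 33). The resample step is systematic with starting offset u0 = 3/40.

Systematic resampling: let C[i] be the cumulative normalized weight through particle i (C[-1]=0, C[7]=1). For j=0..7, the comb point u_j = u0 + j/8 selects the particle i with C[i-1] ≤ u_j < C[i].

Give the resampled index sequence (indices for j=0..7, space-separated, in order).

C = [1/11, 4/11, 4/11, 13/33, 2/3, 8/11, 1, 1]
j=0: u_0=3/40 ∈ [0, 1/11) → index 0
j=1: u_1=1/5 ∈ [1/11, 4/11) → index 1
j=2: u_2=13/40 ∈ [1/11, 4/11) → index 1
j=3: u_3=9/20 ∈ [13/33, 2/3) → index 4
j=4: u_4=23/40 ∈ [13/33, 2/3) → index 4
j=5: u_5=7/10 ∈ [2/3, 8/11) → index 5
j=6: u_6=33/40 ∈ [8/11, 1) → index 6
j=7: u_7=19/20 ∈ [8/11, 1) → index 6

0 1 1 4 4 5 6 6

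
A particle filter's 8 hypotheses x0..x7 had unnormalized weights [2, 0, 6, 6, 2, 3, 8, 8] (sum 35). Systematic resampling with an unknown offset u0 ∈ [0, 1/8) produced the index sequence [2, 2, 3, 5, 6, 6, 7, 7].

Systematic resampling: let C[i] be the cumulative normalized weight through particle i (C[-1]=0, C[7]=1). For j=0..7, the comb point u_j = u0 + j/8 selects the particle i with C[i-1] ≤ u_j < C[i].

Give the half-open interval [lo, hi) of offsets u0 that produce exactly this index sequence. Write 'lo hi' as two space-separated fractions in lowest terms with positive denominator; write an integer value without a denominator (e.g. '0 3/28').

C = [2/35, 2/35, 8/35, 2/5, 16/35, 19/35, 27/35, 1]
j=0 picked index 2: u0 ∈ [2/35, 8/35)
j=1 picked index 2: u0 ∈ [-19/280, 29/280)
j=2 picked index 3: u0 ∈ [-3/140, 3/20)
j=3 picked index 5: u0 ∈ [23/280, 47/280)
j=4 picked index 6: u0 ∈ [3/70, 19/70)
j=5 picked index 6: u0 ∈ [-23/280, 41/280)
j=6 picked index 7: u0 ∈ [3/140, 1/4)
j=7 picked index 7: u0 ∈ [-29/280, 1/8)
intersection: [23/280, 29/280)

23/280 29/280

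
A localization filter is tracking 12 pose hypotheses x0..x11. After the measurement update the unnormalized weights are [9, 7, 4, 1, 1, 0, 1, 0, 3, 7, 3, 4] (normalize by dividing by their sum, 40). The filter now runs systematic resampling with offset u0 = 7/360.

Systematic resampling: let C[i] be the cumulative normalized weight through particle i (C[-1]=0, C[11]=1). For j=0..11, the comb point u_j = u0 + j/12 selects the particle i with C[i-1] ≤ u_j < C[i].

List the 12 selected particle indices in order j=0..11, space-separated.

C = [9/40, 2/5, 1/2, 21/40, 11/20, 11/20, 23/40, 23/40, 13/20, 33/40, 9/10, 1]
j=0: u_0=7/360 ∈ [0, 9/40) → index 0
j=1: u_1=37/360 ∈ [0, 9/40) → index 0
j=2: u_2=67/360 ∈ [0, 9/40) → index 0
j=3: u_3=97/360 ∈ [9/40, 2/5) → index 1
j=4: u_4=127/360 ∈ [9/40, 2/5) → index 1
j=5: u_5=157/360 ∈ [2/5, 1/2) → index 2
j=6: u_6=187/360 ∈ [1/2, 21/40) → index 3
j=7: u_7=217/360 ∈ [23/40, 13/20) → index 8
j=8: u_8=247/360 ∈ [13/20, 33/40) → index 9
j=9: u_9=277/360 ∈ [13/20, 33/40) → index 9
j=10: u_10=307/360 ∈ [33/40, 9/10) → index 10
j=11: u_11=337/360 ∈ [9/10, 1) → index 11

0 0 0 1 1 2 3 8 9 9 10 11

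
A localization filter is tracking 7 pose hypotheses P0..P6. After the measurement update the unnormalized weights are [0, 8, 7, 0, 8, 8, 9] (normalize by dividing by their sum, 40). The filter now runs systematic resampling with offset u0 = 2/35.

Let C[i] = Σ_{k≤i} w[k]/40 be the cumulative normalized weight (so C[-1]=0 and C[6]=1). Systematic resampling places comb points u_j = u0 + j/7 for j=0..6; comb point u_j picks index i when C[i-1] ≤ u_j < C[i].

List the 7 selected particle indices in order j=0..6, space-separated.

1 2 2 4 5 5 6

C = [0, 1/5, 3/8, 3/8, 23/40, 31/40, 1]
j=0: u_0=2/35 ∈ [0, 1/5) → index 1
j=1: u_1=1/5 ∈ [1/5, 3/8) → index 2
j=2: u_2=12/35 ∈ [1/5, 3/8) → index 2
j=3: u_3=17/35 ∈ [3/8, 23/40) → index 4
j=4: u_4=22/35 ∈ [23/40, 31/40) → index 5
j=5: u_5=27/35 ∈ [23/40, 31/40) → index 5
j=6: u_6=32/35 ∈ [31/40, 1) → index 6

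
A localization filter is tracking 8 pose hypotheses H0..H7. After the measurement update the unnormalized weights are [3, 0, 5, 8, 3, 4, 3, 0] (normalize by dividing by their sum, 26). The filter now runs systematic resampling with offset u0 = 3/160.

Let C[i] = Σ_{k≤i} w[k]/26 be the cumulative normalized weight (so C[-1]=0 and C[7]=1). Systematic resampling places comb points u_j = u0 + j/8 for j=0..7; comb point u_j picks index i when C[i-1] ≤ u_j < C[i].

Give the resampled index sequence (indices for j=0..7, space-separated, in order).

C = [3/26, 3/26, 4/13, 8/13, 19/26, 23/26, 1, 1]
j=0: u_0=3/160 ∈ [0, 3/26) → index 0
j=1: u_1=23/160 ∈ [3/26, 4/13) → index 2
j=2: u_2=43/160 ∈ [3/26, 4/13) → index 2
j=3: u_3=63/160 ∈ [4/13, 8/13) → index 3
j=4: u_4=83/160 ∈ [4/13, 8/13) → index 3
j=5: u_5=103/160 ∈ [8/13, 19/26) → index 4
j=6: u_6=123/160 ∈ [19/26, 23/26) → index 5
j=7: u_7=143/160 ∈ [23/26, 1) → index 6

0 2 2 3 3 4 5 6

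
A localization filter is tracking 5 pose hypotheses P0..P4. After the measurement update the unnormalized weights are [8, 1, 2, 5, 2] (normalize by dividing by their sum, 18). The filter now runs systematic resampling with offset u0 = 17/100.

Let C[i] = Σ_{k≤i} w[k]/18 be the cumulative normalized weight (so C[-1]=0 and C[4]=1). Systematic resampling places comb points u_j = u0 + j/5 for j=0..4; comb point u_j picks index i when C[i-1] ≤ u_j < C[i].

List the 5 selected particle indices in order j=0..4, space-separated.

C = [4/9, 1/2, 11/18, 8/9, 1]
j=0: u_0=17/100 ∈ [0, 4/9) → index 0
j=1: u_1=37/100 ∈ [0, 4/9) → index 0
j=2: u_2=57/100 ∈ [1/2, 11/18) → index 2
j=3: u_3=77/100 ∈ [11/18, 8/9) → index 3
j=4: u_4=97/100 ∈ [8/9, 1) → index 4

0 0 2 3 4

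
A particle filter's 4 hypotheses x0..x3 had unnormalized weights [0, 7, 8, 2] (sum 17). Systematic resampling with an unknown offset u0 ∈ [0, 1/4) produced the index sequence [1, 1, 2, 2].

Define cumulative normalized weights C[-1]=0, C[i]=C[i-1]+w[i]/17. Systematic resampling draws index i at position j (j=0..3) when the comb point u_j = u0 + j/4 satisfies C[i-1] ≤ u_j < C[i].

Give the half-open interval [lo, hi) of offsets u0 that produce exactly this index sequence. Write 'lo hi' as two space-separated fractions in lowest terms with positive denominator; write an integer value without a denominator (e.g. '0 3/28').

C = [0, 7/17, 15/17, 1]
j=0 picked index 1: u0 ∈ [0, 7/17)
j=1 picked index 1: u0 ∈ [-1/4, 11/68)
j=2 picked index 2: u0 ∈ [-3/34, 13/34)
j=3 picked index 2: u0 ∈ [-23/68, 9/68)
intersection: [0, 9/68)

0 9/68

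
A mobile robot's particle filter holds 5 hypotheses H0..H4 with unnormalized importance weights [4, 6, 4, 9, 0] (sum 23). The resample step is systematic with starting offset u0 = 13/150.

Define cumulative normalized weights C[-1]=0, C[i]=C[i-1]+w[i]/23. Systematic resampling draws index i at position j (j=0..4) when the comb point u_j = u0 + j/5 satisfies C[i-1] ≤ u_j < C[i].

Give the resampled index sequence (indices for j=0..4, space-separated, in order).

C = [4/23, 10/23, 14/23, 1, 1]
j=0: u_0=13/150 ∈ [0, 4/23) → index 0
j=1: u_1=43/150 ∈ [4/23, 10/23) → index 1
j=2: u_2=73/150 ∈ [10/23, 14/23) → index 2
j=3: u_3=103/150 ∈ [14/23, 1) → index 3
j=4: u_4=133/150 ∈ [14/23, 1) → index 3

0 1 2 3 3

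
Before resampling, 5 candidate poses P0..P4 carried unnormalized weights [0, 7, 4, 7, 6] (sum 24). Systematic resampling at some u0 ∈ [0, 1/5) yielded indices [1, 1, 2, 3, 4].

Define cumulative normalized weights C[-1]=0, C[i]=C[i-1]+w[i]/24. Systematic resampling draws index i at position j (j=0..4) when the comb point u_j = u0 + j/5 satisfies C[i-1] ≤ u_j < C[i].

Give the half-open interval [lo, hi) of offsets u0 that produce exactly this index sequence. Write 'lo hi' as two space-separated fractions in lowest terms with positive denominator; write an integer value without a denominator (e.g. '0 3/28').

C = [0, 7/24, 11/24, 3/4, 1]
j=0 picked index 1: u0 ∈ [0, 7/24)
j=1 picked index 1: u0 ∈ [-1/5, 11/120)
j=2 picked index 2: u0 ∈ [-13/120, 7/120)
j=3 picked index 3: u0 ∈ [-17/120, 3/20)
j=4 picked index 4: u0 ∈ [-1/20, 1/5)
intersection: [0, 7/120)

0 7/120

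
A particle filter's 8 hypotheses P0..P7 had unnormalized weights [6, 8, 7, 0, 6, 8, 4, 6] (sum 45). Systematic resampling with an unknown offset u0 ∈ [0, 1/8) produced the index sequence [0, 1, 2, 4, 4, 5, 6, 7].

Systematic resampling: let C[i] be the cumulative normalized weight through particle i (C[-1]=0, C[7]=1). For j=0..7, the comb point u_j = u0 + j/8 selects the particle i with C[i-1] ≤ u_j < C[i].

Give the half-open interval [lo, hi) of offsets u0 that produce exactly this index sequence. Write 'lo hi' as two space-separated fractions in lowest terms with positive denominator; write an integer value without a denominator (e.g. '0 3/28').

C = [2/15, 14/45, 7/15, 7/15, 3/5, 7/9, 13/15, 1]
j=0 picked index 0: u0 ∈ [0, 2/15)
j=1 picked index 1: u0 ∈ [1/120, 67/360)
j=2 picked index 2: u0 ∈ [11/180, 13/60)
j=3 picked index 4: u0 ∈ [11/120, 9/40)
j=4 picked index 4: u0 ∈ [-1/30, 1/10)
j=5 picked index 5: u0 ∈ [-1/40, 11/72)
j=6 picked index 6: u0 ∈ [1/36, 7/60)
j=7 picked index 7: u0 ∈ [-1/120, 1/8)
intersection: [11/120, 1/10)

11/120 1/10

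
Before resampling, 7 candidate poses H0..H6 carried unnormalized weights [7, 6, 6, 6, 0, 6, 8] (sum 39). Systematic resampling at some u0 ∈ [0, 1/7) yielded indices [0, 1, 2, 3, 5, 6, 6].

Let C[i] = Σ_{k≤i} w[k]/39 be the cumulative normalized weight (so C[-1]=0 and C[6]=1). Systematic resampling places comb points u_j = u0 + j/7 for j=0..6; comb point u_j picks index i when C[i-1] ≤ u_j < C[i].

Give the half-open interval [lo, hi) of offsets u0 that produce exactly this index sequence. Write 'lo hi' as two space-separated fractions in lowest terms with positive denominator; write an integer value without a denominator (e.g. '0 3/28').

C = [7/39, 1/3, 19/39, 25/39, 25/39, 31/39, 1]
j=0 picked index 0: u0 ∈ [0, 7/39)
j=1 picked index 1: u0 ∈ [10/273, 4/21)
j=2 picked index 2: u0 ∈ [1/21, 55/273)
j=3 picked index 3: u0 ∈ [16/273, 58/273)
j=4 picked index 5: u0 ∈ [19/273, 61/273)
j=5 picked index 6: u0 ∈ [22/273, 2/7)
j=6 picked index 6: u0 ∈ [-17/273, 1/7)
intersection: [22/273, 1/7)

22/273 1/7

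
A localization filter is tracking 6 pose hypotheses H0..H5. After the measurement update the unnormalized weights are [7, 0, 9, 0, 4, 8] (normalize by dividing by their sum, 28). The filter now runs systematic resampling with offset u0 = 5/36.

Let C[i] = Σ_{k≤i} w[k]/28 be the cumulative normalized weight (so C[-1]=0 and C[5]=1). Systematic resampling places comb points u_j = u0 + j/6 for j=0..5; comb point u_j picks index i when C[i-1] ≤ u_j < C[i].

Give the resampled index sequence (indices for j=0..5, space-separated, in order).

0 2 2 4 5 5

C = [1/4, 1/4, 4/7, 4/7, 5/7, 1]
j=0: u_0=5/36 ∈ [0, 1/4) → index 0
j=1: u_1=11/36 ∈ [1/4, 4/7) → index 2
j=2: u_2=17/36 ∈ [1/4, 4/7) → index 2
j=3: u_3=23/36 ∈ [4/7, 5/7) → index 4
j=4: u_4=29/36 ∈ [5/7, 1) → index 5
j=5: u_5=35/36 ∈ [5/7, 1) → index 5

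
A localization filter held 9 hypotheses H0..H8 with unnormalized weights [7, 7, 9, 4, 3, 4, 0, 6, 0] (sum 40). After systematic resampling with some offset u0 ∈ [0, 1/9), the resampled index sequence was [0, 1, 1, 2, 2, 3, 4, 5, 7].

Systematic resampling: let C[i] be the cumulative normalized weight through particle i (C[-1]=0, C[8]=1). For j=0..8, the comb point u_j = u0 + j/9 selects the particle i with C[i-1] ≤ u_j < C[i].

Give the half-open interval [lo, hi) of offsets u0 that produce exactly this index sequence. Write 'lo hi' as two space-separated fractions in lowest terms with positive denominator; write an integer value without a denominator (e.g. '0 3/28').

C = [7/40, 7/20, 23/40, 27/40, 3/4, 17/20, 17/20, 1, 1]
j=0 picked index 0: u0 ∈ [0, 7/40)
j=1 picked index 1: u0 ∈ [23/360, 43/180)
j=2 picked index 1: u0 ∈ [-17/360, 23/180)
j=3 picked index 2: u0 ∈ [1/60, 29/120)
j=4 picked index 2: u0 ∈ [-17/180, 47/360)
j=5 picked index 3: u0 ∈ [7/360, 43/360)
j=6 picked index 4: u0 ∈ [1/120, 1/12)
j=7 picked index 5: u0 ∈ [-1/36, 13/180)
j=8 picked index 7: u0 ∈ [-7/180, 1/9)
intersection: [23/360, 13/180)

23/360 13/180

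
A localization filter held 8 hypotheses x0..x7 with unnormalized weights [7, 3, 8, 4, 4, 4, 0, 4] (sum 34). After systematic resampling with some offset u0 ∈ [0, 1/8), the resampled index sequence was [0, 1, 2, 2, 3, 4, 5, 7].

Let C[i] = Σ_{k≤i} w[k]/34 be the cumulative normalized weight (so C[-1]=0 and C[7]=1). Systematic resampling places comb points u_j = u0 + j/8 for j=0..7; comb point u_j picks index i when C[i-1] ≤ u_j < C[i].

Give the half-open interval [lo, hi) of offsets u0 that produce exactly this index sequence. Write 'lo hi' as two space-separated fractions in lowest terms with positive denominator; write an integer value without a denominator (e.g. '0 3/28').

11/136 1/8

C = [7/34, 5/17, 9/17, 11/17, 13/17, 15/17, 15/17, 1]
j=0 picked index 0: u0 ∈ [0, 7/34)
j=1 picked index 1: u0 ∈ [11/136, 23/136)
j=2 picked index 2: u0 ∈ [3/68, 19/68)
j=3 picked index 2: u0 ∈ [-11/136, 21/136)
j=4 picked index 3: u0 ∈ [1/34, 5/34)
j=5 picked index 4: u0 ∈ [3/136, 19/136)
j=6 picked index 5: u0 ∈ [1/68, 9/68)
j=7 picked index 7: u0 ∈ [1/136, 1/8)
intersection: [11/136, 1/8)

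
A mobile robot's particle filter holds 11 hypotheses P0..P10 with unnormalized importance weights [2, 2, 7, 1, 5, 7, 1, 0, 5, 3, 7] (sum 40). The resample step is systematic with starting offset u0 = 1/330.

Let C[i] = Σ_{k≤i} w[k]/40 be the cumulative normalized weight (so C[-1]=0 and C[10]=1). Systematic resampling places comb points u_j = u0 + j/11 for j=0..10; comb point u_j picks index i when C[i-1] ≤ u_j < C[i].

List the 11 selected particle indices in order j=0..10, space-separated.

0 1 2 3 4 5 5 8 8 9 10

C = [1/20, 1/10, 11/40, 3/10, 17/40, 3/5, 5/8, 5/8, 3/4, 33/40, 1]
j=0: u_0=1/330 ∈ [0, 1/20) → index 0
j=1: u_1=31/330 ∈ [1/20, 1/10) → index 1
j=2: u_2=61/330 ∈ [1/10, 11/40) → index 2
j=3: u_3=91/330 ∈ [11/40, 3/10) → index 3
j=4: u_4=11/30 ∈ [3/10, 17/40) → index 4
j=5: u_5=151/330 ∈ [17/40, 3/5) → index 5
j=6: u_6=181/330 ∈ [17/40, 3/5) → index 5
j=7: u_7=211/330 ∈ [5/8, 3/4) → index 8
j=8: u_8=241/330 ∈ [5/8, 3/4) → index 8
j=9: u_9=271/330 ∈ [3/4, 33/40) → index 9
j=10: u_10=301/330 ∈ [33/40, 1) → index 10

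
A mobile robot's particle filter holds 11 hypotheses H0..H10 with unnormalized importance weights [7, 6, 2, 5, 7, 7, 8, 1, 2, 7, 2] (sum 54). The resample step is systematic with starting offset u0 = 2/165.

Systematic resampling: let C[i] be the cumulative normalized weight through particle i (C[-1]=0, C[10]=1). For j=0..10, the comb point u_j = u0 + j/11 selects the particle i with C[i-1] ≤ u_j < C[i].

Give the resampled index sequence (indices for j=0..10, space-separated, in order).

0 0 1 3 4 4 5 6 6 8 9

C = [7/54, 13/54, 5/18, 10/27, 1/2, 17/27, 7/9, 43/54, 5/6, 26/27, 1]
j=0: u_0=2/165 ∈ [0, 7/54) → index 0
j=1: u_1=17/165 ∈ [0, 7/54) → index 0
j=2: u_2=32/165 ∈ [7/54, 13/54) → index 1
j=3: u_3=47/165 ∈ [5/18, 10/27) → index 3
j=4: u_4=62/165 ∈ [10/27, 1/2) → index 4
j=5: u_5=7/15 ∈ [10/27, 1/2) → index 4
j=6: u_6=92/165 ∈ [1/2, 17/27) → index 5
j=7: u_7=107/165 ∈ [17/27, 7/9) → index 6
j=8: u_8=122/165 ∈ [17/27, 7/9) → index 6
j=9: u_9=137/165 ∈ [43/54, 5/6) → index 8
j=10: u_10=152/165 ∈ [5/6, 26/27) → index 9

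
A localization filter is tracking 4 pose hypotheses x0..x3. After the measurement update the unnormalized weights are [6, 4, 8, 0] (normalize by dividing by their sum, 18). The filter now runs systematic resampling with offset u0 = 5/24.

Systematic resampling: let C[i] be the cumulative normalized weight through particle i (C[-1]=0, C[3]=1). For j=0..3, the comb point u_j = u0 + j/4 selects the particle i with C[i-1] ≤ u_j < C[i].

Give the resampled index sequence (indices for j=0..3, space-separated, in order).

0 1 2 2

C = [1/3, 5/9, 1, 1]
j=0: u_0=5/24 ∈ [0, 1/3) → index 0
j=1: u_1=11/24 ∈ [1/3, 5/9) → index 1
j=2: u_2=17/24 ∈ [5/9, 1) → index 2
j=3: u_3=23/24 ∈ [5/9, 1) → index 2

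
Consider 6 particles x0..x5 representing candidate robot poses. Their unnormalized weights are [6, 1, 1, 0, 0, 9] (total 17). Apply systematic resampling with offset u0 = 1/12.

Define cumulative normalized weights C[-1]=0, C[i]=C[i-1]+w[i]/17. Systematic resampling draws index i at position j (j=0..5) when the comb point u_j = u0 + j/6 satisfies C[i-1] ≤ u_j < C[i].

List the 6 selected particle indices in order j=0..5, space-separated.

0 0 2 5 5 5

C = [6/17, 7/17, 8/17, 8/17, 8/17, 1]
j=0: u_0=1/12 ∈ [0, 6/17) → index 0
j=1: u_1=1/4 ∈ [0, 6/17) → index 0
j=2: u_2=5/12 ∈ [7/17, 8/17) → index 2
j=3: u_3=7/12 ∈ [8/17, 1) → index 5
j=4: u_4=3/4 ∈ [8/17, 1) → index 5
j=5: u_5=11/12 ∈ [8/17, 1) → index 5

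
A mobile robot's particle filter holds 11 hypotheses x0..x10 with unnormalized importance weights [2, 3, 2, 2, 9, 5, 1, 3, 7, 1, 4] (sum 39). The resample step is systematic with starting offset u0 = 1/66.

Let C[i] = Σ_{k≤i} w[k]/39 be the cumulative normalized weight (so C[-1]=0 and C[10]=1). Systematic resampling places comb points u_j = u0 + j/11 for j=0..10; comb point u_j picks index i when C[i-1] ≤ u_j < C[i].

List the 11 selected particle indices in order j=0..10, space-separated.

C = [2/39, 5/39, 7/39, 3/13, 6/13, 23/39, 8/13, 9/13, 34/39, 35/39, 1]
j=0: u_0=1/66 ∈ [0, 2/39) → index 0
j=1: u_1=7/66 ∈ [2/39, 5/39) → index 1
j=2: u_2=13/66 ∈ [7/39, 3/13) → index 3
j=3: u_3=19/66 ∈ [3/13, 6/13) → index 4
j=4: u_4=25/66 ∈ [3/13, 6/13) → index 4
j=5: u_5=31/66 ∈ [6/13, 23/39) → index 5
j=6: u_6=37/66 ∈ [6/13, 23/39) → index 5
j=7: u_7=43/66 ∈ [8/13, 9/13) → index 7
j=8: u_8=49/66 ∈ [9/13, 34/39) → index 8
j=9: u_9=5/6 ∈ [9/13, 34/39) → index 8
j=10: u_10=61/66 ∈ [35/39, 1) → index 10

0 1 3 4 4 5 5 7 8 8 10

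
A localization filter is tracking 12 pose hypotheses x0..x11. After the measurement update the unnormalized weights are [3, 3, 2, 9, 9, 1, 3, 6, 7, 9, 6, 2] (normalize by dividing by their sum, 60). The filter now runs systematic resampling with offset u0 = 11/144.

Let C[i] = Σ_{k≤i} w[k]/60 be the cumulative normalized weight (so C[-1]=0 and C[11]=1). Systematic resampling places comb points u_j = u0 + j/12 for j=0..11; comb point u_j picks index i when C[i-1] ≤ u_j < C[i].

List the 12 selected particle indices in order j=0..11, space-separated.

C = [1/20, 1/10, 2/15, 17/60, 13/30, 9/20, 1/2, 3/5, 43/60, 13/15, 29/30, 1]
j=0: u_0=11/144 ∈ [1/20, 1/10) → index 1
j=1: u_1=23/144 ∈ [2/15, 17/60) → index 3
j=2: u_2=35/144 ∈ [2/15, 17/60) → index 3
j=3: u_3=47/144 ∈ [17/60, 13/30) → index 4
j=4: u_4=59/144 ∈ [17/60, 13/30) → index 4
j=5: u_5=71/144 ∈ [9/20, 1/2) → index 6
j=6: u_6=83/144 ∈ [1/2, 3/5) → index 7
j=7: u_7=95/144 ∈ [3/5, 43/60) → index 8
j=8: u_8=107/144 ∈ [43/60, 13/15) → index 9
j=9: u_9=119/144 ∈ [43/60, 13/15) → index 9
j=10: u_10=131/144 ∈ [13/15, 29/30) → index 10
j=11: u_11=143/144 ∈ [29/30, 1) → index 11

1 3 3 4 4 6 7 8 9 9 10 11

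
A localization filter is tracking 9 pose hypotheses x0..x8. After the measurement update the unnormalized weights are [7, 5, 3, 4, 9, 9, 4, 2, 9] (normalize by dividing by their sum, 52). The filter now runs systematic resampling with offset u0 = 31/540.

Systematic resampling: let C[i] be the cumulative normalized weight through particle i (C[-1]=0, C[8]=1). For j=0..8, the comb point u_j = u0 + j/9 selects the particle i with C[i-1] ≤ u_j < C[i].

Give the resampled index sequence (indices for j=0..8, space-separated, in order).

C = [7/52, 3/13, 15/52, 19/52, 7/13, 37/52, 41/52, 43/52, 1]
j=0: u_0=31/540 ∈ [0, 7/52) → index 0
j=1: u_1=91/540 ∈ [7/52, 3/13) → index 1
j=2: u_2=151/540 ∈ [3/13, 15/52) → index 2
j=3: u_3=211/540 ∈ [19/52, 7/13) → index 4
j=4: u_4=271/540 ∈ [19/52, 7/13) → index 4
j=5: u_5=331/540 ∈ [7/13, 37/52) → index 5
j=6: u_6=391/540 ∈ [37/52, 41/52) → index 6
j=7: u_7=451/540 ∈ [43/52, 1) → index 8
j=8: u_8=511/540 ∈ [43/52, 1) → index 8

0 1 2 4 4 5 6 8 8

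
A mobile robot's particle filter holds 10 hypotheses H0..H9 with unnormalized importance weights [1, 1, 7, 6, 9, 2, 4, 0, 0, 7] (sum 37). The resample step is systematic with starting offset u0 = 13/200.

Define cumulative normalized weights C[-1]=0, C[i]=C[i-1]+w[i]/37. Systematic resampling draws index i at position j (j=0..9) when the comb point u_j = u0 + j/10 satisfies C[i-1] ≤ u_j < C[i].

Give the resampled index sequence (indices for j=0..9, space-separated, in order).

2 2 3 3 4 4 5 6 9 9

C = [1/37, 2/37, 9/37, 15/37, 24/37, 26/37, 30/37, 30/37, 30/37, 1]
j=0: u_0=13/200 ∈ [2/37, 9/37) → index 2
j=1: u_1=33/200 ∈ [2/37, 9/37) → index 2
j=2: u_2=53/200 ∈ [9/37, 15/37) → index 3
j=3: u_3=73/200 ∈ [9/37, 15/37) → index 3
j=4: u_4=93/200 ∈ [15/37, 24/37) → index 4
j=5: u_5=113/200 ∈ [15/37, 24/37) → index 4
j=6: u_6=133/200 ∈ [24/37, 26/37) → index 5
j=7: u_7=153/200 ∈ [26/37, 30/37) → index 6
j=8: u_8=173/200 ∈ [30/37, 1) → index 9
j=9: u_9=193/200 ∈ [30/37, 1) → index 9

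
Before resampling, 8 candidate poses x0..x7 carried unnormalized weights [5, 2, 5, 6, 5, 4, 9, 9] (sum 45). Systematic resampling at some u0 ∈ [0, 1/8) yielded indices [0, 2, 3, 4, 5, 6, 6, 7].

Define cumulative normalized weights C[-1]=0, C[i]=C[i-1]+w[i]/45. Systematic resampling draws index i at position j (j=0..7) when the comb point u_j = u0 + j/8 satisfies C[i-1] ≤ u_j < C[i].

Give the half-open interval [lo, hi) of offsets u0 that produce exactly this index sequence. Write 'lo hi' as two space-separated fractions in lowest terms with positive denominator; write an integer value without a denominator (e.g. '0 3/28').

11/360 1/20

C = [1/9, 7/45, 4/15, 2/5, 23/45, 3/5, 4/5, 1]
j=0 picked index 0: u0 ∈ [0, 1/9)
j=1 picked index 2: u0 ∈ [11/360, 17/120)
j=2 picked index 3: u0 ∈ [1/60, 3/20)
j=3 picked index 4: u0 ∈ [1/40, 49/360)
j=4 picked index 5: u0 ∈ [1/90, 1/10)
j=5 picked index 6: u0 ∈ [-1/40, 7/40)
j=6 picked index 6: u0 ∈ [-3/20, 1/20)
j=7 picked index 7: u0 ∈ [-3/40, 1/8)
intersection: [11/360, 1/20)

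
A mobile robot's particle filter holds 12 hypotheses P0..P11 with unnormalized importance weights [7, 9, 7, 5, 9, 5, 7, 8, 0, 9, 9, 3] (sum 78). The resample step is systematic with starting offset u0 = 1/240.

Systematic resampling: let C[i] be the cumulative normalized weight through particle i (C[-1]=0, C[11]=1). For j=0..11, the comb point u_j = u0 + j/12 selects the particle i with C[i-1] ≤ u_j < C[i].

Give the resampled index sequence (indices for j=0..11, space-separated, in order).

0 0 1 2 3 4 5 6 7 9 9 10

C = [7/78, 8/39, 23/78, 14/39, 37/78, 7/13, 49/78, 19/26, 19/26, 11/13, 25/26, 1]
j=0: u_0=1/240 ∈ [0, 7/78) → index 0
j=1: u_1=7/80 ∈ [0, 7/78) → index 0
j=2: u_2=41/240 ∈ [7/78, 8/39) → index 1
j=3: u_3=61/240 ∈ [8/39, 23/78) → index 2
j=4: u_4=27/80 ∈ [23/78, 14/39) → index 3
j=5: u_5=101/240 ∈ [14/39, 37/78) → index 4
j=6: u_6=121/240 ∈ [37/78, 7/13) → index 5
j=7: u_7=47/80 ∈ [7/13, 49/78) → index 6
j=8: u_8=161/240 ∈ [49/78, 19/26) → index 7
j=9: u_9=181/240 ∈ [19/26, 11/13) → index 9
j=10: u_10=67/80 ∈ [19/26, 11/13) → index 9
j=11: u_11=221/240 ∈ [11/13, 25/26) → index 10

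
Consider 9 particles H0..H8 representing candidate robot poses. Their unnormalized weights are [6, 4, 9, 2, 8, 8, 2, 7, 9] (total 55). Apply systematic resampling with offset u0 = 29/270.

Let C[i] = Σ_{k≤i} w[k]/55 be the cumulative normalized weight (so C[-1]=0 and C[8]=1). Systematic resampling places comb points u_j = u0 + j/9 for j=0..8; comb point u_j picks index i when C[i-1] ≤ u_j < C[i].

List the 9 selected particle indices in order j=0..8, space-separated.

0 2 2 4 5 5 7 8 8

C = [6/55, 2/11, 19/55, 21/55, 29/55, 37/55, 39/55, 46/55, 1]
j=0: u_0=29/270 ∈ [0, 6/55) → index 0
j=1: u_1=59/270 ∈ [2/11, 19/55) → index 2
j=2: u_2=89/270 ∈ [2/11, 19/55) → index 2
j=3: u_3=119/270 ∈ [21/55, 29/55) → index 4
j=4: u_4=149/270 ∈ [29/55, 37/55) → index 5
j=5: u_5=179/270 ∈ [29/55, 37/55) → index 5
j=6: u_6=209/270 ∈ [39/55, 46/55) → index 7
j=7: u_7=239/270 ∈ [46/55, 1) → index 8
j=8: u_8=269/270 ∈ [46/55, 1) → index 8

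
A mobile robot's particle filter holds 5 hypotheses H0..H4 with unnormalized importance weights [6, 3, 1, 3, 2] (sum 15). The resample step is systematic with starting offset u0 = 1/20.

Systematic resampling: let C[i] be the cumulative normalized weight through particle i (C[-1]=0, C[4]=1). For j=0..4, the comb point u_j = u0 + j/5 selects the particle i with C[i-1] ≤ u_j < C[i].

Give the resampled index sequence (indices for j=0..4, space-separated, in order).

0 0 1 2 3

C = [2/5, 3/5, 2/3, 13/15, 1]
j=0: u_0=1/20 ∈ [0, 2/5) → index 0
j=1: u_1=1/4 ∈ [0, 2/5) → index 0
j=2: u_2=9/20 ∈ [2/5, 3/5) → index 1
j=3: u_3=13/20 ∈ [3/5, 2/3) → index 2
j=4: u_4=17/20 ∈ [2/3, 13/15) → index 3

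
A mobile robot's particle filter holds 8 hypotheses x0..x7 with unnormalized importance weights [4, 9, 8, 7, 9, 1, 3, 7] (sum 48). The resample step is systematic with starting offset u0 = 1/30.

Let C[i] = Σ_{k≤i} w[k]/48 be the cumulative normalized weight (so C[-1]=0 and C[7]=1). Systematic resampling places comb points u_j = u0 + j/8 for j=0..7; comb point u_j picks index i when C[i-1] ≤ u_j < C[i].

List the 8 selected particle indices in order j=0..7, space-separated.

0 1 2 2 3 4 5 7

C = [1/12, 13/48, 7/16, 7/12, 37/48, 19/24, 41/48, 1]
j=0: u_0=1/30 ∈ [0, 1/12) → index 0
j=1: u_1=19/120 ∈ [1/12, 13/48) → index 1
j=2: u_2=17/60 ∈ [13/48, 7/16) → index 2
j=3: u_3=49/120 ∈ [13/48, 7/16) → index 2
j=4: u_4=8/15 ∈ [7/16, 7/12) → index 3
j=5: u_5=79/120 ∈ [7/12, 37/48) → index 4
j=6: u_6=47/60 ∈ [37/48, 19/24) → index 5
j=7: u_7=109/120 ∈ [41/48, 1) → index 7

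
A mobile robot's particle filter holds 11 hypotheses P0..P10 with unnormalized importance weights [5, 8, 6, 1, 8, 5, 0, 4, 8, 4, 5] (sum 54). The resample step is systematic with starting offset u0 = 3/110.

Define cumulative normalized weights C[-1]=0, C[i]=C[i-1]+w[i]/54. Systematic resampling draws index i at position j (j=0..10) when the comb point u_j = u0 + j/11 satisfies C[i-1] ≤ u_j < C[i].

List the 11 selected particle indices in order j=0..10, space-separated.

C = [5/54, 13/54, 19/54, 10/27, 14/27, 11/18, 11/18, 37/54, 5/6, 49/54, 1]
j=0: u_0=3/110 ∈ [0, 5/54) → index 0
j=1: u_1=13/110 ∈ [5/54, 13/54) → index 1
j=2: u_2=23/110 ∈ [5/54, 13/54) → index 1
j=3: u_3=3/10 ∈ [13/54, 19/54) → index 2
j=4: u_4=43/110 ∈ [10/27, 14/27) → index 4
j=5: u_5=53/110 ∈ [10/27, 14/27) → index 4
j=6: u_6=63/110 ∈ [14/27, 11/18) → index 5
j=7: u_7=73/110 ∈ [11/18, 37/54) → index 7
j=8: u_8=83/110 ∈ [37/54, 5/6) → index 8
j=9: u_9=93/110 ∈ [5/6, 49/54) → index 9
j=10: u_10=103/110 ∈ [49/54, 1) → index 10

0 1 1 2 4 4 5 7 8 9 10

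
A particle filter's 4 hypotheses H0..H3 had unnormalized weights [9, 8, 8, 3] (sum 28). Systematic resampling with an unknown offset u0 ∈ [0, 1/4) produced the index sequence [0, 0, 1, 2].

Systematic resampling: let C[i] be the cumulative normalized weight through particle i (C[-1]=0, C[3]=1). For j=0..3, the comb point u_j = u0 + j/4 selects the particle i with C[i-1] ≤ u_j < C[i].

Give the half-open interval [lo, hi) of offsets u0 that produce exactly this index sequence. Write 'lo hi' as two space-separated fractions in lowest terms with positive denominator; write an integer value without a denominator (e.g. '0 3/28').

C = [9/28, 17/28, 25/28, 1]
j=0 picked index 0: u0 ∈ [0, 9/28)
j=1 picked index 0: u0 ∈ [-1/4, 1/14)
j=2 picked index 1: u0 ∈ [-5/28, 3/28)
j=3 picked index 2: u0 ∈ [-1/7, 1/7)
intersection: [0, 1/14)

0 1/14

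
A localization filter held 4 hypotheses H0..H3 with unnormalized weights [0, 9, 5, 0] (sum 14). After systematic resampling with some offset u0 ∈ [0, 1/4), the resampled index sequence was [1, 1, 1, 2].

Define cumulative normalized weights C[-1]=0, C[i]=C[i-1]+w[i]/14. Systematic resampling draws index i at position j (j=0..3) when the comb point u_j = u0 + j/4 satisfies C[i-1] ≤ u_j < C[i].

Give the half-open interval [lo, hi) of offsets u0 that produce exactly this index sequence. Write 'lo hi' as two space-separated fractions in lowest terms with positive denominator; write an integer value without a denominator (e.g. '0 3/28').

C = [0, 9/14, 1, 1]
j=0 picked index 1: u0 ∈ [0, 9/14)
j=1 picked index 1: u0 ∈ [-1/4, 11/28)
j=2 picked index 1: u0 ∈ [-1/2, 1/7)
j=3 picked index 2: u0 ∈ [-3/28, 1/4)
intersection: [0, 1/7)

0 1/7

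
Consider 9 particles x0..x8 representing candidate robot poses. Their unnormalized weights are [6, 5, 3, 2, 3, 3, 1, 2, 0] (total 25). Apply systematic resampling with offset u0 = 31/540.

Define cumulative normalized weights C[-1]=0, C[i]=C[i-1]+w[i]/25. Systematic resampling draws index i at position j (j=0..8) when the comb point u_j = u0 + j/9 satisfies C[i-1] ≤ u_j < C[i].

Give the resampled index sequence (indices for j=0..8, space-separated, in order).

0 0 1 1 2 3 4 5 7

C = [6/25, 11/25, 14/25, 16/25, 19/25, 22/25, 23/25, 1, 1]
j=0: u_0=31/540 ∈ [0, 6/25) → index 0
j=1: u_1=91/540 ∈ [0, 6/25) → index 0
j=2: u_2=151/540 ∈ [6/25, 11/25) → index 1
j=3: u_3=211/540 ∈ [6/25, 11/25) → index 1
j=4: u_4=271/540 ∈ [11/25, 14/25) → index 2
j=5: u_5=331/540 ∈ [14/25, 16/25) → index 3
j=6: u_6=391/540 ∈ [16/25, 19/25) → index 4
j=7: u_7=451/540 ∈ [19/25, 22/25) → index 5
j=8: u_8=511/540 ∈ [23/25, 1) → index 7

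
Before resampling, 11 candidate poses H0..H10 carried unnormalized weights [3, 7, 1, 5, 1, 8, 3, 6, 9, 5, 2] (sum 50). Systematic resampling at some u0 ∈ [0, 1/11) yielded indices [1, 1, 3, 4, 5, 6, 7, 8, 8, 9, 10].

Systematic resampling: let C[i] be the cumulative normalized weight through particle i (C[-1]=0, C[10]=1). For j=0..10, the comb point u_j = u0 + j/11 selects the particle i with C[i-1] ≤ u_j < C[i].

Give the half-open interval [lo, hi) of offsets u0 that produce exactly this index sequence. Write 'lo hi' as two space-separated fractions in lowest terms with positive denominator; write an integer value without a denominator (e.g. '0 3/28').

C = [3/50, 1/5, 11/50, 8/25, 17/50, 1/2, 14/25, 17/25, 43/50, 24/25, 1]
j=0 picked index 1: u0 ∈ [3/50, 1/5)
j=1 picked index 1: u0 ∈ [-17/550, 6/55)
j=2 picked index 3: u0 ∈ [21/550, 38/275)
j=3 picked index 4: u0 ∈ [13/275, 37/550)
j=4 picked index 5: u0 ∈ [-13/550, 3/22)
j=5 picked index 6: u0 ∈ [1/22, 29/275)
j=6 picked index 7: u0 ∈ [4/275, 37/275)
j=7 picked index 8: u0 ∈ [12/275, 123/550)
j=8 picked index 8: u0 ∈ [-13/275, 73/550)
j=9 picked index 9: u0 ∈ [23/550, 39/275)
j=10 picked index 10: u0 ∈ [14/275, 1/11)
intersection: [3/50, 37/550)

3/50 37/550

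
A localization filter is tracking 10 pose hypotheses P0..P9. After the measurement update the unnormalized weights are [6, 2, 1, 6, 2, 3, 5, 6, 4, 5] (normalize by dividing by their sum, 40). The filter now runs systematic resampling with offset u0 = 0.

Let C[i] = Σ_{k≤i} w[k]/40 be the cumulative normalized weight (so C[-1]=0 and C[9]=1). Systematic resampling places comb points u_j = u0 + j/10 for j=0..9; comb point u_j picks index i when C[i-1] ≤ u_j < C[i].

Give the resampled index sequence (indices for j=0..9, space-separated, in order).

0 0 2 3 4 6 6 7 8 9

C = [3/20, 1/5, 9/40, 3/8, 17/40, 1/2, 5/8, 31/40, 7/8, 1]
j=0: u_0=0 ∈ [0, 3/20) → index 0
j=1: u_1=1/10 ∈ [0, 3/20) → index 0
j=2: u_2=1/5 ∈ [1/5, 9/40) → index 2
j=3: u_3=3/10 ∈ [9/40, 3/8) → index 3
j=4: u_4=2/5 ∈ [3/8, 17/40) → index 4
j=5: u_5=1/2 ∈ [1/2, 5/8) → index 6
j=6: u_6=3/5 ∈ [1/2, 5/8) → index 6
j=7: u_7=7/10 ∈ [5/8, 31/40) → index 7
j=8: u_8=4/5 ∈ [31/40, 7/8) → index 8
j=9: u_9=9/10 ∈ [7/8, 1) → index 9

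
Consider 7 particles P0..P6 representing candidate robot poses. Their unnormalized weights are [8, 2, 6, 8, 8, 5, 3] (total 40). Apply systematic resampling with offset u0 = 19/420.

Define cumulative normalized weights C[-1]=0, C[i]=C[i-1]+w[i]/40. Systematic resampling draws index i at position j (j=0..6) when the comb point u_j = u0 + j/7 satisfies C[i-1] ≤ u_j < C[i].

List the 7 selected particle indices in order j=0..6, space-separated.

0 0 2 3 4 4 5

C = [1/5, 1/4, 2/5, 3/5, 4/5, 37/40, 1]
j=0: u_0=19/420 ∈ [0, 1/5) → index 0
j=1: u_1=79/420 ∈ [0, 1/5) → index 0
j=2: u_2=139/420 ∈ [1/4, 2/5) → index 2
j=3: u_3=199/420 ∈ [2/5, 3/5) → index 3
j=4: u_4=37/60 ∈ [3/5, 4/5) → index 4
j=5: u_5=319/420 ∈ [3/5, 4/5) → index 4
j=6: u_6=379/420 ∈ [4/5, 37/40) → index 5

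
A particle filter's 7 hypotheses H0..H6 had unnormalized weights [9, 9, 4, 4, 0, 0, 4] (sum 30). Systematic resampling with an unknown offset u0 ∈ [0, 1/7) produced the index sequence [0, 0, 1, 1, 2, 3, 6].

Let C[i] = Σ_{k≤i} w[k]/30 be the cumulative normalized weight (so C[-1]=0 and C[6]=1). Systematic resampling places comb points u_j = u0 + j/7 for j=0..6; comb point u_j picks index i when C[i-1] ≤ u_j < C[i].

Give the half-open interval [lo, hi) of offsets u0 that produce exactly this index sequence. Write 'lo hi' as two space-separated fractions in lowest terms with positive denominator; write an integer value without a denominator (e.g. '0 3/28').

C = [3/10, 3/5, 11/15, 13/15, 13/15, 13/15, 1]
j=0 picked index 0: u0 ∈ [0, 3/10)
j=1 picked index 0: u0 ∈ [-1/7, 11/70)
j=2 picked index 1: u0 ∈ [1/70, 11/35)
j=3 picked index 1: u0 ∈ [-9/70, 6/35)
j=4 picked index 2: u0 ∈ [1/35, 17/105)
j=5 picked index 3: u0 ∈ [2/105, 16/105)
j=6 picked index 6: u0 ∈ [1/105, 1/7)
intersection: [1/35, 1/7)

1/35 1/7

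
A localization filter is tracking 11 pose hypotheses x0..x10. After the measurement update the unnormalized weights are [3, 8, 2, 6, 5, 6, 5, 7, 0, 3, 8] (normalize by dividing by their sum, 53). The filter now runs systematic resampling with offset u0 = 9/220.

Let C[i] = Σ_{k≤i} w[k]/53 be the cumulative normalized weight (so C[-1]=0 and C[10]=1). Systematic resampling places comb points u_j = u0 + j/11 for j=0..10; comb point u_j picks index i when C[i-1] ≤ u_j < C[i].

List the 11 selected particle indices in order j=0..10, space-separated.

C = [3/53, 11/53, 13/53, 19/53, 24/53, 30/53, 35/53, 42/53, 42/53, 45/53, 1]
j=0: u_0=9/220 ∈ [0, 3/53) → index 0
j=1: u_1=29/220 ∈ [3/53, 11/53) → index 1
j=2: u_2=49/220 ∈ [11/53, 13/53) → index 2
j=3: u_3=69/220 ∈ [13/53, 19/53) → index 3
j=4: u_4=89/220 ∈ [19/53, 24/53) → index 4
j=5: u_5=109/220 ∈ [24/53, 30/53) → index 5
j=6: u_6=129/220 ∈ [30/53, 35/53) → index 6
j=7: u_7=149/220 ∈ [35/53, 42/53) → index 7
j=8: u_8=169/220 ∈ [35/53, 42/53) → index 7
j=9: u_9=189/220 ∈ [45/53, 1) → index 10
j=10: u_10=19/20 ∈ [45/53, 1) → index 10

0 1 2 3 4 5 6 7 7 10 10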